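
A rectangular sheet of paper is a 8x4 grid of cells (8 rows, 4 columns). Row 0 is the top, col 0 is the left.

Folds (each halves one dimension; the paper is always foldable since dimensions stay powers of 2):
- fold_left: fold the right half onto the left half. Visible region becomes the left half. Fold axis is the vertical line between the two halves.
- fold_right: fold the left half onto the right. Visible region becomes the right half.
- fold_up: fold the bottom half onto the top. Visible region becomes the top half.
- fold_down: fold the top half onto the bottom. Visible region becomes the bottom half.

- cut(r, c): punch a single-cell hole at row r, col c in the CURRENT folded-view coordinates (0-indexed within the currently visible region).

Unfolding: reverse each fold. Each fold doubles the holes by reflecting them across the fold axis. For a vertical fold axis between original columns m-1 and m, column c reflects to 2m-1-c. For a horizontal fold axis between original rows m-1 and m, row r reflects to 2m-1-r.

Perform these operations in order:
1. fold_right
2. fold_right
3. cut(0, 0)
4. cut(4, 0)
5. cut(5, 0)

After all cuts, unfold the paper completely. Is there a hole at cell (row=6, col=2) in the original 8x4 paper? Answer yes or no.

Answer: no

Derivation:
Op 1 fold_right: fold axis v@2; visible region now rows[0,8) x cols[2,4) = 8x2
Op 2 fold_right: fold axis v@3; visible region now rows[0,8) x cols[3,4) = 8x1
Op 3 cut(0, 0): punch at orig (0,3); cuts so far [(0, 3)]; region rows[0,8) x cols[3,4) = 8x1
Op 4 cut(4, 0): punch at orig (4,3); cuts so far [(0, 3), (4, 3)]; region rows[0,8) x cols[3,4) = 8x1
Op 5 cut(5, 0): punch at orig (5,3); cuts so far [(0, 3), (4, 3), (5, 3)]; region rows[0,8) x cols[3,4) = 8x1
Unfold 1 (reflect across v@3): 6 holes -> [(0, 2), (0, 3), (4, 2), (4, 3), (5, 2), (5, 3)]
Unfold 2 (reflect across v@2): 12 holes -> [(0, 0), (0, 1), (0, 2), (0, 3), (4, 0), (4, 1), (4, 2), (4, 3), (5, 0), (5, 1), (5, 2), (5, 3)]
Holes: [(0, 0), (0, 1), (0, 2), (0, 3), (4, 0), (4, 1), (4, 2), (4, 3), (5, 0), (5, 1), (5, 2), (5, 3)]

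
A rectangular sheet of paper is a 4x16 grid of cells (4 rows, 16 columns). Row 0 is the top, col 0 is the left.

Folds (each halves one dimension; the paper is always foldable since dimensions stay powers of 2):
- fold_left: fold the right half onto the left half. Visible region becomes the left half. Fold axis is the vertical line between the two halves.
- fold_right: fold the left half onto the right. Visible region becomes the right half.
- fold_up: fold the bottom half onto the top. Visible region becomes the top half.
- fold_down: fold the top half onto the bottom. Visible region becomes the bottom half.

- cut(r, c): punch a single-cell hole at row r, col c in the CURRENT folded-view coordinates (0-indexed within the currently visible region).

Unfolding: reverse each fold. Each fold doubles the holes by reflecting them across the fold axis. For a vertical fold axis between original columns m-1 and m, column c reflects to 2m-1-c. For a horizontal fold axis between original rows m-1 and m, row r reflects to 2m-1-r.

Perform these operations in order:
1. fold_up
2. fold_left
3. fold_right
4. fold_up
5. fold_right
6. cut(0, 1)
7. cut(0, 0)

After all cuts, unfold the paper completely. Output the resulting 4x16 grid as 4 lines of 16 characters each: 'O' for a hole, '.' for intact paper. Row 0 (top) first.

Op 1 fold_up: fold axis h@2; visible region now rows[0,2) x cols[0,16) = 2x16
Op 2 fold_left: fold axis v@8; visible region now rows[0,2) x cols[0,8) = 2x8
Op 3 fold_right: fold axis v@4; visible region now rows[0,2) x cols[4,8) = 2x4
Op 4 fold_up: fold axis h@1; visible region now rows[0,1) x cols[4,8) = 1x4
Op 5 fold_right: fold axis v@6; visible region now rows[0,1) x cols[6,8) = 1x2
Op 6 cut(0, 1): punch at orig (0,7); cuts so far [(0, 7)]; region rows[0,1) x cols[6,8) = 1x2
Op 7 cut(0, 0): punch at orig (0,6); cuts so far [(0, 6), (0, 7)]; region rows[0,1) x cols[6,8) = 1x2
Unfold 1 (reflect across v@6): 4 holes -> [(0, 4), (0, 5), (0, 6), (0, 7)]
Unfold 2 (reflect across h@1): 8 holes -> [(0, 4), (0, 5), (0, 6), (0, 7), (1, 4), (1, 5), (1, 6), (1, 7)]
Unfold 3 (reflect across v@4): 16 holes -> [(0, 0), (0, 1), (0, 2), (0, 3), (0, 4), (0, 5), (0, 6), (0, 7), (1, 0), (1, 1), (1, 2), (1, 3), (1, 4), (1, 5), (1, 6), (1, 7)]
Unfold 4 (reflect across v@8): 32 holes -> [(0, 0), (0, 1), (0, 2), (0, 3), (0, 4), (0, 5), (0, 6), (0, 7), (0, 8), (0, 9), (0, 10), (0, 11), (0, 12), (0, 13), (0, 14), (0, 15), (1, 0), (1, 1), (1, 2), (1, 3), (1, 4), (1, 5), (1, 6), (1, 7), (1, 8), (1, 9), (1, 10), (1, 11), (1, 12), (1, 13), (1, 14), (1, 15)]
Unfold 5 (reflect across h@2): 64 holes -> [(0, 0), (0, 1), (0, 2), (0, 3), (0, 4), (0, 5), (0, 6), (0, 7), (0, 8), (0, 9), (0, 10), (0, 11), (0, 12), (0, 13), (0, 14), (0, 15), (1, 0), (1, 1), (1, 2), (1, 3), (1, 4), (1, 5), (1, 6), (1, 7), (1, 8), (1, 9), (1, 10), (1, 11), (1, 12), (1, 13), (1, 14), (1, 15), (2, 0), (2, 1), (2, 2), (2, 3), (2, 4), (2, 5), (2, 6), (2, 7), (2, 8), (2, 9), (2, 10), (2, 11), (2, 12), (2, 13), (2, 14), (2, 15), (3, 0), (3, 1), (3, 2), (3, 3), (3, 4), (3, 5), (3, 6), (3, 7), (3, 8), (3, 9), (3, 10), (3, 11), (3, 12), (3, 13), (3, 14), (3, 15)]

Answer: OOOOOOOOOOOOOOOO
OOOOOOOOOOOOOOOO
OOOOOOOOOOOOOOOO
OOOOOOOOOOOOOOOO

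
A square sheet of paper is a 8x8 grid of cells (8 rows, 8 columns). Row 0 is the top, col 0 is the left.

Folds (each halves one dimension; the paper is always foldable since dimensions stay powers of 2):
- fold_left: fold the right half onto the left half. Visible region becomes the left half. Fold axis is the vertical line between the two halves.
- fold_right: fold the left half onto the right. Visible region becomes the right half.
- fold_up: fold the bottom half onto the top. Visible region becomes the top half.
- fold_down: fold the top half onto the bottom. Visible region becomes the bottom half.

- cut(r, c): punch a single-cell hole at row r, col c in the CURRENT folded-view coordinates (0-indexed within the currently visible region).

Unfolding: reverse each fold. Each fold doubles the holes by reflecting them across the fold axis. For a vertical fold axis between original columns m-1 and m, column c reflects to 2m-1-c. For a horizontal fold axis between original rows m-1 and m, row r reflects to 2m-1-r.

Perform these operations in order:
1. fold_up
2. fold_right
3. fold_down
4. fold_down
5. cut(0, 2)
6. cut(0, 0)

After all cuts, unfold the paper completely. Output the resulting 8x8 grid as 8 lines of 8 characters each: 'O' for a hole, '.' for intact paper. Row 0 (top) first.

Answer: .O.OO.O.
.O.OO.O.
.O.OO.O.
.O.OO.O.
.O.OO.O.
.O.OO.O.
.O.OO.O.
.O.OO.O.

Derivation:
Op 1 fold_up: fold axis h@4; visible region now rows[0,4) x cols[0,8) = 4x8
Op 2 fold_right: fold axis v@4; visible region now rows[0,4) x cols[4,8) = 4x4
Op 3 fold_down: fold axis h@2; visible region now rows[2,4) x cols[4,8) = 2x4
Op 4 fold_down: fold axis h@3; visible region now rows[3,4) x cols[4,8) = 1x4
Op 5 cut(0, 2): punch at orig (3,6); cuts so far [(3, 6)]; region rows[3,4) x cols[4,8) = 1x4
Op 6 cut(0, 0): punch at orig (3,4); cuts so far [(3, 4), (3, 6)]; region rows[3,4) x cols[4,8) = 1x4
Unfold 1 (reflect across h@3): 4 holes -> [(2, 4), (2, 6), (3, 4), (3, 6)]
Unfold 2 (reflect across h@2): 8 holes -> [(0, 4), (0, 6), (1, 4), (1, 6), (2, 4), (2, 6), (3, 4), (3, 6)]
Unfold 3 (reflect across v@4): 16 holes -> [(0, 1), (0, 3), (0, 4), (0, 6), (1, 1), (1, 3), (1, 4), (1, 6), (2, 1), (2, 3), (2, 4), (2, 6), (3, 1), (3, 3), (3, 4), (3, 6)]
Unfold 4 (reflect across h@4): 32 holes -> [(0, 1), (0, 3), (0, 4), (0, 6), (1, 1), (1, 3), (1, 4), (1, 6), (2, 1), (2, 3), (2, 4), (2, 6), (3, 1), (3, 3), (3, 4), (3, 6), (4, 1), (4, 3), (4, 4), (4, 6), (5, 1), (5, 3), (5, 4), (5, 6), (6, 1), (6, 3), (6, 4), (6, 6), (7, 1), (7, 3), (7, 4), (7, 6)]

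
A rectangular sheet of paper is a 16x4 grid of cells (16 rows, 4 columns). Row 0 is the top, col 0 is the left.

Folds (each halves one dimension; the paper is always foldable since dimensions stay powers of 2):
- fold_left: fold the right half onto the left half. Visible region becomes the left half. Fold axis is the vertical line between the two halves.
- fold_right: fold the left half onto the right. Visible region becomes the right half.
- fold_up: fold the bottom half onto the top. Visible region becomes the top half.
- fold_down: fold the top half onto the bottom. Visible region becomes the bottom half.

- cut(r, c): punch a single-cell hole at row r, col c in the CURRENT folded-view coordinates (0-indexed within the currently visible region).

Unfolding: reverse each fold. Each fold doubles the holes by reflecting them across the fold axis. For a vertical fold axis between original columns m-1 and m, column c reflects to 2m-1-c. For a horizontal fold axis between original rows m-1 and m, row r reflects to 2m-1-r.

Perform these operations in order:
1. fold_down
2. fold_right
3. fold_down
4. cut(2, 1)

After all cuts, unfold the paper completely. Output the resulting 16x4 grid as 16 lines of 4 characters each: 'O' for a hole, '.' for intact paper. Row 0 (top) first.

Op 1 fold_down: fold axis h@8; visible region now rows[8,16) x cols[0,4) = 8x4
Op 2 fold_right: fold axis v@2; visible region now rows[8,16) x cols[2,4) = 8x2
Op 3 fold_down: fold axis h@12; visible region now rows[12,16) x cols[2,4) = 4x2
Op 4 cut(2, 1): punch at orig (14,3); cuts so far [(14, 3)]; region rows[12,16) x cols[2,4) = 4x2
Unfold 1 (reflect across h@12): 2 holes -> [(9, 3), (14, 3)]
Unfold 2 (reflect across v@2): 4 holes -> [(9, 0), (9, 3), (14, 0), (14, 3)]
Unfold 3 (reflect across h@8): 8 holes -> [(1, 0), (1, 3), (6, 0), (6, 3), (9, 0), (9, 3), (14, 0), (14, 3)]

Answer: ....
O..O
....
....
....
....
O..O
....
....
O..O
....
....
....
....
O..O
....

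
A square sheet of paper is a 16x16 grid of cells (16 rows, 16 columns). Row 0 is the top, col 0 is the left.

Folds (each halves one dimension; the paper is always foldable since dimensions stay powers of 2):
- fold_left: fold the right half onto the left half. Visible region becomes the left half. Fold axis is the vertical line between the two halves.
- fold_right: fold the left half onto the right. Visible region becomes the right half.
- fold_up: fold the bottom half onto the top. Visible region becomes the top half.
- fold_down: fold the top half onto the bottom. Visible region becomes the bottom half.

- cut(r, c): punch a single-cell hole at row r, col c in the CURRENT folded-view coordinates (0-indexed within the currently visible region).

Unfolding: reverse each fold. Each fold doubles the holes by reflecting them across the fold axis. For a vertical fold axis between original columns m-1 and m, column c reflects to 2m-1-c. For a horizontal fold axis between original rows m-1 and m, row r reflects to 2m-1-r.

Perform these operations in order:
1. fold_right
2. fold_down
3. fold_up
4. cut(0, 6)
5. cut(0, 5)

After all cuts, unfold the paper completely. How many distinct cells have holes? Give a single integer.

Answer: 16

Derivation:
Op 1 fold_right: fold axis v@8; visible region now rows[0,16) x cols[8,16) = 16x8
Op 2 fold_down: fold axis h@8; visible region now rows[8,16) x cols[8,16) = 8x8
Op 3 fold_up: fold axis h@12; visible region now rows[8,12) x cols[8,16) = 4x8
Op 4 cut(0, 6): punch at orig (8,14); cuts so far [(8, 14)]; region rows[8,12) x cols[8,16) = 4x8
Op 5 cut(0, 5): punch at orig (8,13); cuts so far [(8, 13), (8, 14)]; region rows[8,12) x cols[8,16) = 4x8
Unfold 1 (reflect across h@12): 4 holes -> [(8, 13), (8, 14), (15, 13), (15, 14)]
Unfold 2 (reflect across h@8): 8 holes -> [(0, 13), (0, 14), (7, 13), (7, 14), (8, 13), (8, 14), (15, 13), (15, 14)]
Unfold 3 (reflect across v@8): 16 holes -> [(0, 1), (0, 2), (0, 13), (0, 14), (7, 1), (7, 2), (7, 13), (7, 14), (8, 1), (8, 2), (8, 13), (8, 14), (15, 1), (15, 2), (15, 13), (15, 14)]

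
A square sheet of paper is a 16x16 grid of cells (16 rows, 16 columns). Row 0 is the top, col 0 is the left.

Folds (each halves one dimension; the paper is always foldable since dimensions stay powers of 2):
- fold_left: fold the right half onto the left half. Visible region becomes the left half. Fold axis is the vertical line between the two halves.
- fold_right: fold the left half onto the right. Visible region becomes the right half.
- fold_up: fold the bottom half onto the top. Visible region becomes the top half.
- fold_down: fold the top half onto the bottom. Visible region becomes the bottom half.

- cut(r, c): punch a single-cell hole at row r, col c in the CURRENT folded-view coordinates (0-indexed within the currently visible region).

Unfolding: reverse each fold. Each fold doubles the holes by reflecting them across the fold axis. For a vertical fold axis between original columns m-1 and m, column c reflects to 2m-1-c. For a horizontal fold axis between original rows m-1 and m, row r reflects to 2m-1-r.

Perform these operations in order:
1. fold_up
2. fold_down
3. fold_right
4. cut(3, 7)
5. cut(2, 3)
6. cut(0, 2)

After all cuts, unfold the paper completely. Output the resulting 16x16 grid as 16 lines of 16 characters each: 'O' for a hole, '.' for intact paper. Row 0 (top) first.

Answer: O..............O
....O......O....
................
.....O....O.....
.....O....O.....
................
....O......O....
O..............O
O..............O
....O......O....
................
.....O....O.....
.....O....O.....
................
....O......O....
O..............O

Derivation:
Op 1 fold_up: fold axis h@8; visible region now rows[0,8) x cols[0,16) = 8x16
Op 2 fold_down: fold axis h@4; visible region now rows[4,8) x cols[0,16) = 4x16
Op 3 fold_right: fold axis v@8; visible region now rows[4,8) x cols[8,16) = 4x8
Op 4 cut(3, 7): punch at orig (7,15); cuts so far [(7, 15)]; region rows[4,8) x cols[8,16) = 4x8
Op 5 cut(2, 3): punch at orig (6,11); cuts so far [(6, 11), (7, 15)]; region rows[4,8) x cols[8,16) = 4x8
Op 6 cut(0, 2): punch at orig (4,10); cuts so far [(4, 10), (6, 11), (7, 15)]; region rows[4,8) x cols[8,16) = 4x8
Unfold 1 (reflect across v@8): 6 holes -> [(4, 5), (4, 10), (6, 4), (6, 11), (7, 0), (7, 15)]
Unfold 2 (reflect across h@4): 12 holes -> [(0, 0), (0, 15), (1, 4), (1, 11), (3, 5), (3, 10), (4, 5), (4, 10), (6, 4), (6, 11), (7, 0), (7, 15)]
Unfold 3 (reflect across h@8): 24 holes -> [(0, 0), (0, 15), (1, 4), (1, 11), (3, 5), (3, 10), (4, 5), (4, 10), (6, 4), (6, 11), (7, 0), (7, 15), (8, 0), (8, 15), (9, 4), (9, 11), (11, 5), (11, 10), (12, 5), (12, 10), (14, 4), (14, 11), (15, 0), (15, 15)]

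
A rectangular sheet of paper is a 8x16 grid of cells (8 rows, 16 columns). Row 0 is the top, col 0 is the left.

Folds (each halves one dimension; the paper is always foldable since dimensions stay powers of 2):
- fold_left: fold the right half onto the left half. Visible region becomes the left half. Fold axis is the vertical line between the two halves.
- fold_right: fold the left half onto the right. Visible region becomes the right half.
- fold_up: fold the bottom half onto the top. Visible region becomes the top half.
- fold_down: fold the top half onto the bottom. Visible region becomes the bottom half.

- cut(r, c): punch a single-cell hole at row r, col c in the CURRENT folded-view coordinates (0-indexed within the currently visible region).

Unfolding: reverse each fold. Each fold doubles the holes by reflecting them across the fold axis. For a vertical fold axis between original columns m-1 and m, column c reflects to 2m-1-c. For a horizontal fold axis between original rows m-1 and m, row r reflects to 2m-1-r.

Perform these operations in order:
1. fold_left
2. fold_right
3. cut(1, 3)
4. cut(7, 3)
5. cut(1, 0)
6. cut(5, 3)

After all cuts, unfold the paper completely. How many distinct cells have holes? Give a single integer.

Answer: 16

Derivation:
Op 1 fold_left: fold axis v@8; visible region now rows[0,8) x cols[0,8) = 8x8
Op 2 fold_right: fold axis v@4; visible region now rows[0,8) x cols[4,8) = 8x4
Op 3 cut(1, 3): punch at orig (1,7); cuts so far [(1, 7)]; region rows[0,8) x cols[4,8) = 8x4
Op 4 cut(7, 3): punch at orig (7,7); cuts so far [(1, 7), (7, 7)]; region rows[0,8) x cols[4,8) = 8x4
Op 5 cut(1, 0): punch at orig (1,4); cuts so far [(1, 4), (1, 7), (7, 7)]; region rows[0,8) x cols[4,8) = 8x4
Op 6 cut(5, 3): punch at orig (5,7); cuts so far [(1, 4), (1, 7), (5, 7), (7, 7)]; region rows[0,8) x cols[4,8) = 8x4
Unfold 1 (reflect across v@4): 8 holes -> [(1, 0), (1, 3), (1, 4), (1, 7), (5, 0), (5, 7), (7, 0), (7, 7)]
Unfold 2 (reflect across v@8): 16 holes -> [(1, 0), (1, 3), (1, 4), (1, 7), (1, 8), (1, 11), (1, 12), (1, 15), (5, 0), (5, 7), (5, 8), (5, 15), (7, 0), (7, 7), (7, 8), (7, 15)]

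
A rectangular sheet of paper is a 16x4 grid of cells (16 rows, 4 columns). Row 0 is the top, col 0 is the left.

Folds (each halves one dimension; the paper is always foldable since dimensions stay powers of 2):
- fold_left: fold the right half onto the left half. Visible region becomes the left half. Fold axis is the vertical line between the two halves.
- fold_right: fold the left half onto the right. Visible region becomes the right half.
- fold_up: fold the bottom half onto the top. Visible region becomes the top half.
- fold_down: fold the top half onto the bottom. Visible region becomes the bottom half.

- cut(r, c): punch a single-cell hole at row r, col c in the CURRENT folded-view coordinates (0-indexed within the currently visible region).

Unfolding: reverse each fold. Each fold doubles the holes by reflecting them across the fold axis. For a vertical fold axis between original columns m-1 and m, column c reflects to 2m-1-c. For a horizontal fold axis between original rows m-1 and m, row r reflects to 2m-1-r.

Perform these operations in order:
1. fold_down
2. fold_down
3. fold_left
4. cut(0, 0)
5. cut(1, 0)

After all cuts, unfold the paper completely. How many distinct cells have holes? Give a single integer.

Op 1 fold_down: fold axis h@8; visible region now rows[8,16) x cols[0,4) = 8x4
Op 2 fold_down: fold axis h@12; visible region now rows[12,16) x cols[0,4) = 4x4
Op 3 fold_left: fold axis v@2; visible region now rows[12,16) x cols[0,2) = 4x2
Op 4 cut(0, 0): punch at orig (12,0); cuts so far [(12, 0)]; region rows[12,16) x cols[0,2) = 4x2
Op 5 cut(1, 0): punch at orig (13,0); cuts so far [(12, 0), (13, 0)]; region rows[12,16) x cols[0,2) = 4x2
Unfold 1 (reflect across v@2): 4 holes -> [(12, 0), (12, 3), (13, 0), (13, 3)]
Unfold 2 (reflect across h@12): 8 holes -> [(10, 0), (10, 3), (11, 0), (11, 3), (12, 0), (12, 3), (13, 0), (13, 3)]
Unfold 3 (reflect across h@8): 16 holes -> [(2, 0), (2, 3), (3, 0), (3, 3), (4, 0), (4, 3), (5, 0), (5, 3), (10, 0), (10, 3), (11, 0), (11, 3), (12, 0), (12, 3), (13, 0), (13, 3)]

Answer: 16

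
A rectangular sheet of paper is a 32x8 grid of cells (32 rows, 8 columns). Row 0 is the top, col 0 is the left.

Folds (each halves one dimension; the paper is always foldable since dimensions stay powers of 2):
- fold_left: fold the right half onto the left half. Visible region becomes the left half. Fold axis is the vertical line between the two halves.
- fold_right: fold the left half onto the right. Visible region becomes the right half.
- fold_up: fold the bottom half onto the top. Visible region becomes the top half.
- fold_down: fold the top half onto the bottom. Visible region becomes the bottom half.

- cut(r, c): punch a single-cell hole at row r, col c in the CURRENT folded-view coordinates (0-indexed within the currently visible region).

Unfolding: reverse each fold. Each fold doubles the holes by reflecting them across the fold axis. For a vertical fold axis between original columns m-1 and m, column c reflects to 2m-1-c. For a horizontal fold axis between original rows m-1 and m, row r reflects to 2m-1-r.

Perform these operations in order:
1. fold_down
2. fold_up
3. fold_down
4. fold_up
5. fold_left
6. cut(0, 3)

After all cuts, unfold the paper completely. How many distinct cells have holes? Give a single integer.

Op 1 fold_down: fold axis h@16; visible region now rows[16,32) x cols[0,8) = 16x8
Op 2 fold_up: fold axis h@24; visible region now rows[16,24) x cols[0,8) = 8x8
Op 3 fold_down: fold axis h@20; visible region now rows[20,24) x cols[0,8) = 4x8
Op 4 fold_up: fold axis h@22; visible region now rows[20,22) x cols[0,8) = 2x8
Op 5 fold_left: fold axis v@4; visible region now rows[20,22) x cols[0,4) = 2x4
Op 6 cut(0, 3): punch at orig (20,3); cuts so far [(20, 3)]; region rows[20,22) x cols[0,4) = 2x4
Unfold 1 (reflect across v@4): 2 holes -> [(20, 3), (20, 4)]
Unfold 2 (reflect across h@22): 4 holes -> [(20, 3), (20, 4), (23, 3), (23, 4)]
Unfold 3 (reflect across h@20): 8 holes -> [(16, 3), (16, 4), (19, 3), (19, 4), (20, 3), (20, 4), (23, 3), (23, 4)]
Unfold 4 (reflect across h@24): 16 holes -> [(16, 3), (16, 4), (19, 3), (19, 4), (20, 3), (20, 4), (23, 3), (23, 4), (24, 3), (24, 4), (27, 3), (27, 4), (28, 3), (28, 4), (31, 3), (31, 4)]
Unfold 5 (reflect across h@16): 32 holes -> [(0, 3), (0, 4), (3, 3), (3, 4), (4, 3), (4, 4), (7, 3), (7, 4), (8, 3), (8, 4), (11, 3), (11, 4), (12, 3), (12, 4), (15, 3), (15, 4), (16, 3), (16, 4), (19, 3), (19, 4), (20, 3), (20, 4), (23, 3), (23, 4), (24, 3), (24, 4), (27, 3), (27, 4), (28, 3), (28, 4), (31, 3), (31, 4)]

Answer: 32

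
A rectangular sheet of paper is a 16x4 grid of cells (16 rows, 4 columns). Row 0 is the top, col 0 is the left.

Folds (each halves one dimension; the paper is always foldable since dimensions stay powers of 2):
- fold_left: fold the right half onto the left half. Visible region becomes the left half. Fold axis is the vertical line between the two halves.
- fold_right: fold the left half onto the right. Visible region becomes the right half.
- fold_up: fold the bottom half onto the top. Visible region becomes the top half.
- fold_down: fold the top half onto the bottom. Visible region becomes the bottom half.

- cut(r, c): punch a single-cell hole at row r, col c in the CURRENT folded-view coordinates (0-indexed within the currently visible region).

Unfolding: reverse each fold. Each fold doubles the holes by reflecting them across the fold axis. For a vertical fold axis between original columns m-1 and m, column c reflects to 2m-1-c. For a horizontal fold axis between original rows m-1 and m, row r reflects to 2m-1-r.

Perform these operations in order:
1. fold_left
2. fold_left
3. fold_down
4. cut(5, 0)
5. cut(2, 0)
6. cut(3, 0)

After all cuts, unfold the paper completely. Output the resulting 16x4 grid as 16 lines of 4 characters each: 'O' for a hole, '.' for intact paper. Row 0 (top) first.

Op 1 fold_left: fold axis v@2; visible region now rows[0,16) x cols[0,2) = 16x2
Op 2 fold_left: fold axis v@1; visible region now rows[0,16) x cols[0,1) = 16x1
Op 3 fold_down: fold axis h@8; visible region now rows[8,16) x cols[0,1) = 8x1
Op 4 cut(5, 0): punch at orig (13,0); cuts so far [(13, 0)]; region rows[8,16) x cols[0,1) = 8x1
Op 5 cut(2, 0): punch at orig (10,0); cuts so far [(10, 0), (13, 0)]; region rows[8,16) x cols[0,1) = 8x1
Op 6 cut(3, 0): punch at orig (11,0); cuts so far [(10, 0), (11, 0), (13, 0)]; region rows[8,16) x cols[0,1) = 8x1
Unfold 1 (reflect across h@8): 6 holes -> [(2, 0), (4, 0), (5, 0), (10, 0), (11, 0), (13, 0)]
Unfold 2 (reflect across v@1): 12 holes -> [(2, 0), (2, 1), (4, 0), (4, 1), (5, 0), (5, 1), (10, 0), (10, 1), (11, 0), (11, 1), (13, 0), (13, 1)]
Unfold 3 (reflect across v@2): 24 holes -> [(2, 0), (2, 1), (2, 2), (2, 3), (4, 0), (4, 1), (4, 2), (4, 3), (5, 0), (5, 1), (5, 2), (5, 3), (10, 0), (10, 1), (10, 2), (10, 3), (11, 0), (11, 1), (11, 2), (11, 3), (13, 0), (13, 1), (13, 2), (13, 3)]

Answer: ....
....
OOOO
....
OOOO
OOOO
....
....
....
....
OOOO
OOOO
....
OOOO
....
....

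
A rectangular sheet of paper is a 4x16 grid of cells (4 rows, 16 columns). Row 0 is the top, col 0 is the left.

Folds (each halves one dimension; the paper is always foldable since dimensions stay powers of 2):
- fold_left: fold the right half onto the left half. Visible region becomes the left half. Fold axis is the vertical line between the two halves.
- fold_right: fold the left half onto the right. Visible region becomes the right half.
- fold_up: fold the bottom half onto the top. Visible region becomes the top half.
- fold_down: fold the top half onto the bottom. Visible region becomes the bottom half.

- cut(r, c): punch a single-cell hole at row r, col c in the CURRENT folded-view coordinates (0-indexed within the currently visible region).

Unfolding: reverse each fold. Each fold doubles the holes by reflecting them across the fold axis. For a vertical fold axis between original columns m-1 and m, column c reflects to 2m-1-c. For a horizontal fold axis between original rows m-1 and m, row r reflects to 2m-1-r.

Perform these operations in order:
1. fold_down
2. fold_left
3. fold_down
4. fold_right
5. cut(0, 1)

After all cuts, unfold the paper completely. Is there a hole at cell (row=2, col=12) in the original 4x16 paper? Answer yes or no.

Answer: no

Derivation:
Op 1 fold_down: fold axis h@2; visible region now rows[2,4) x cols[0,16) = 2x16
Op 2 fold_left: fold axis v@8; visible region now rows[2,4) x cols[0,8) = 2x8
Op 3 fold_down: fold axis h@3; visible region now rows[3,4) x cols[0,8) = 1x8
Op 4 fold_right: fold axis v@4; visible region now rows[3,4) x cols[4,8) = 1x4
Op 5 cut(0, 1): punch at orig (3,5); cuts so far [(3, 5)]; region rows[3,4) x cols[4,8) = 1x4
Unfold 1 (reflect across v@4): 2 holes -> [(3, 2), (3, 5)]
Unfold 2 (reflect across h@3): 4 holes -> [(2, 2), (2, 5), (3, 2), (3, 5)]
Unfold 3 (reflect across v@8): 8 holes -> [(2, 2), (2, 5), (2, 10), (2, 13), (3, 2), (3, 5), (3, 10), (3, 13)]
Unfold 4 (reflect across h@2): 16 holes -> [(0, 2), (0, 5), (0, 10), (0, 13), (1, 2), (1, 5), (1, 10), (1, 13), (2, 2), (2, 5), (2, 10), (2, 13), (3, 2), (3, 5), (3, 10), (3, 13)]
Holes: [(0, 2), (0, 5), (0, 10), (0, 13), (1, 2), (1, 5), (1, 10), (1, 13), (2, 2), (2, 5), (2, 10), (2, 13), (3, 2), (3, 5), (3, 10), (3, 13)]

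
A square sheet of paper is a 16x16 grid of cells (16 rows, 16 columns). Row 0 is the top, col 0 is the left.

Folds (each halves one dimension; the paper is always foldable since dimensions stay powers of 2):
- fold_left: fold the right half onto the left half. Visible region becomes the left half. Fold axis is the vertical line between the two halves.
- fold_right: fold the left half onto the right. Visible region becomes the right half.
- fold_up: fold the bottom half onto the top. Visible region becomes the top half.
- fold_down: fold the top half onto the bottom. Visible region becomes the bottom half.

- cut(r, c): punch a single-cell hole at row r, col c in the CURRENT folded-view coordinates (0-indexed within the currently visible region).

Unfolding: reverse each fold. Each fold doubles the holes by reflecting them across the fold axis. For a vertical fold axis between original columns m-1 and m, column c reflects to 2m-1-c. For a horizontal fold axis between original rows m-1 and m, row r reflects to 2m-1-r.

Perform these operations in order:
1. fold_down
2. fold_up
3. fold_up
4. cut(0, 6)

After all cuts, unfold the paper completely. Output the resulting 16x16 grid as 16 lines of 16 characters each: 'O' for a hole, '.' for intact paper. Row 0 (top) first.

Op 1 fold_down: fold axis h@8; visible region now rows[8,16) x cols[0,16) = 8x16
Op 2 fold_up: fold axis h@12; visible region now rows[8,12) x cols[0,16) = 4x16
Op 3 fold_up: fold axis h@10; visible region now rows[8,10) x cols[0,16) = 2x16
Op 4 cut(0, 6): punch at orig (8,6); cuts so far [(8, 6)]; region rows[8,10) x cols[0,16) = 2x16
Unfold 1 (reflect across h@10): 2 holes -> [(8, 6), (11, 6)]
Unfold 2 (reflect across h@12): 4 holes -> [(8, 6), (11, 6), (12, 6), (15, 6)]
Unfold 3 (reflect across h@8): 8 holes -> [(0, 6), (3, 6), (4, 6), (7, 6), (8, 6), (11, 6), (12, 6), (15, 6)]

Answer: ......O.........
................
................
......O.........
......O.........
................
................
......O.........
......O.........
................
................
......O.........
......O.........
................
................
......O.........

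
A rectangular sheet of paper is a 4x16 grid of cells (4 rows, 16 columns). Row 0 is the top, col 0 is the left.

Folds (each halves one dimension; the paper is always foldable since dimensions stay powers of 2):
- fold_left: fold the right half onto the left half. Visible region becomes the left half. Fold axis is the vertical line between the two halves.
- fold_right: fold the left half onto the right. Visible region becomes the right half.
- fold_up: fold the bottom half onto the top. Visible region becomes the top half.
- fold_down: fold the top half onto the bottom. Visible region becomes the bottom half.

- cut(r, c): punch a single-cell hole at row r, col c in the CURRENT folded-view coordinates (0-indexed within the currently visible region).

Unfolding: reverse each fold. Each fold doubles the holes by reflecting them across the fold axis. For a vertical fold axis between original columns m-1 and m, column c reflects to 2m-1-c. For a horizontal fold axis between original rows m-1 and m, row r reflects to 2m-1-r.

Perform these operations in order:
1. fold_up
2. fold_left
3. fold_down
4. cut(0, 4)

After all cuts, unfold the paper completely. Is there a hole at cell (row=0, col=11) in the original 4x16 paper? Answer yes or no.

Answer: yes

Derivation:
Op 1 fold_up: fold axis h@2; visible region now rows[0,2) x cols[0,16) = 2x16
Op 2 fold_left: fold axis v@8; visible region now rows[0,2) x cols[0,8) = 2x8
Op 3 fold_down: fold axis h@1; visible region now rows[1,2) x cols[0,8) = 1x8
Op 4 cut(0, 4): punch at orig (1,4); cuts so far [(1, 4)]; region rows[1,2) x cols[0,8) = 1x8
Unfold 1 (reflect across h@1): 2 holes -> [(0, 4), (1, 4)]
Unfold 2 (reflect across v@8): 4 holes -> [(0, 4), (0, 11), (1, 4), (1, 11)]
Unfold 3 (reflect across h@2): 8 holes -> [(0, 4), (0, 11), (1, 4), (1, 11), (2, 4), (2, 11), (3, 4), (3, 11)]
Holes: [(0, 4), (0, 11), (1, 4), (1, 11), (2, 4), (2, 11), (3, 4), (3, 11)]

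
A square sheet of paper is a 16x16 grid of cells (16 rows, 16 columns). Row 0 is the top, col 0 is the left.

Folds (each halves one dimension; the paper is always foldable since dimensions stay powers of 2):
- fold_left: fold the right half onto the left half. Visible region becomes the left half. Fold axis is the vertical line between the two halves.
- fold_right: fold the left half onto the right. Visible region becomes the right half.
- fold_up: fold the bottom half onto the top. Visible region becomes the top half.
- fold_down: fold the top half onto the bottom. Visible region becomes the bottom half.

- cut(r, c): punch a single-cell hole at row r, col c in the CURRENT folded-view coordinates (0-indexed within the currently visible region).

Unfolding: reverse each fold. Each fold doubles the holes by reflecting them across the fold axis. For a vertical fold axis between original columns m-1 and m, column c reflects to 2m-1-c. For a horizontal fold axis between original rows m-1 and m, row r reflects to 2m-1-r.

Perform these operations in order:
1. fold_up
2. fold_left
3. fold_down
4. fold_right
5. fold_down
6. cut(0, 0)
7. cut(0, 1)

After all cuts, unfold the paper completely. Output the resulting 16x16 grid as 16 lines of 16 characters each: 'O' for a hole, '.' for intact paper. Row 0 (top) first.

Op 1 fold_up: fold axis h@8; visible region now rows[0,8) x cols[0,16) = 8x16
Op 2 fold_left: fold axis v@8; visible region now rows[0,8) x cols[0,8) = 8x8
Op 3 fold_down: fold axis h@4; visible region now rows[4,8) x cols[0,8) = 4x8
Op 4 fold_right: fold axis v@4; visible region now rows[4,8) x cols[4,8) = 4x4
Op 5 fold_down: fold axis h@6; visible region now rows[6,8) x cols[4,8) = 2x4
Op 6 cut(0, 0): punch at orig (6,4); cuts so far [(6, 4)]; region rows[6,8) x cols[4,8) = 2x4
Op 7 cut(0, 1): punch at orig (6,5); cuts so far [(6, 4), (6, 5)]; region rows[6,8) x cols[4,8) = 2x4
Unfold 1 (reflect across h@6): 4 holes -> [(5, 4), (5, 5), (6, 4), (6, 5)]
Unfold 2 (reflect across v@4): 8 holes -> [(5, 2), (5, 3), (5, 4), (5, 5), (6, 2), (6, 3), (6, 4), (6, 5)]
Unfold 3 (reflect across h@4): 16 holes -> [(1, 2), (1, 3), (1, 4), (1, 5), (2, 2), (2, 3), (2, 4), (2, 5), (5, 2), (5, 3), (5, 4), (5, 5), (6, 2), (6, 3), (6, 4), (6, 5)]
Unfold 4 (reflect across v@8): 32 holes -> [(1, 2), (1, 3), (1, 4), (1, 5), (1, 10), (1, 11), (1, 12), (1, 13), (2, 2), (2, 3), (2, 4), (2, 5), (2, 10), (2, 11), (2, 12), (2, 13), (5, 2), (5, 3), (5, 4), (5, 5), (5, 10), (5, 11), (5, 12), (5, 13), (6, 2), (6, 3), (6, 4), (6, 5), (6, 10), (6, 11), (6, 12), (6, 13)]
Unfold 5 (reflect across h@8): 64 holes -> [(1, 2), (1, 3), (1, 4), (1, 5), (1, 10), (1, 11), (1, 12), (1, 13), (2, 2), (2, 3), (2, 4), (2, 5), (2, 10), (2, 11), (2, 12), (2, 13), (5, 2), (5, 3), (5, 4), (5, 5), (5, 10), (5, 11), (5, 12), (5, 13), (6, 2), (6, 3), (6, 4), (6, 5), (6, 10), (6, 11), (6, 12), (6, 13), (9, 2), (9, 3), (9, 4), (9, 5), (9, 10), (9, 11), (9, 12), (9, 13), (10, 2), (10, 3), (10, 4), (10, 5), (10, 10), (10, 11), (10, 12), (10, 13), (13, 2), (13, 3), (13, 4), (13, 5), (13, 10), (13, 11), (13, 12), (13, 13), (14, 2), (14, 3), (14, 4), (14, 5), (14, 10), (14, 11), (14, 12), (14, 13)]

Answer: ................
..OOOO....OOOO..
..OOOO....OOOO..
................
................
..OOOO....OOOO..
..OOOO....OOOO..
................
................
..OOOO....OOOO..
..OOOO....OOOO..
................
................
..OOOO....OOOO..
..OOOO....OOOO..
................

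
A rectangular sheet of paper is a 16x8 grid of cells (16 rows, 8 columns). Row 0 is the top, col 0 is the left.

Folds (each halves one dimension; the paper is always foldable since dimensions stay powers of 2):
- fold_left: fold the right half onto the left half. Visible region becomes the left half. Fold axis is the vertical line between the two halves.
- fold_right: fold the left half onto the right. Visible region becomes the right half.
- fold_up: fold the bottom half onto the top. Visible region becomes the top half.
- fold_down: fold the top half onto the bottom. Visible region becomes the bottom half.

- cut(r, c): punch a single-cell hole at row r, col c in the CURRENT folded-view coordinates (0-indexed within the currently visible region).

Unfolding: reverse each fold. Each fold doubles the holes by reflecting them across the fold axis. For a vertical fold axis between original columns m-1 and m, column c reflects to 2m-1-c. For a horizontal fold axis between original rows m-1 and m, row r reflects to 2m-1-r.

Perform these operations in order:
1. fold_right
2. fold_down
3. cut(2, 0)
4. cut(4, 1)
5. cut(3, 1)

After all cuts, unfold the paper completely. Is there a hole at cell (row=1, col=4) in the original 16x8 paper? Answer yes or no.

Answer: no

Derivation:
Op 1 fold_right: fold axis v@4; visible region now rows[0,16) x cols[4,8) = 16x4
Op 2 fold_down: fold axis h@8; visible region now rows[8,16) x cols[4,8) = 8x4
Op 3 cut(2, 0): punch at orig (10,4); cuts so far [(10, 4)]; region rows[8,16) x cols[4,8) = 8x4
Op 4 cut(4, 1): punch at orig (12,5); cuts so far [(10, 4), (12, 5)]; region rows[8,16) x cols[4,8) = 8x4
Op 5 cut(3, 1): punch at orig (11,5); cuts so far [(10, 4), (11, 5), (12, 5)]; region rows[8,16) x cols[4,8) = 8x4
Unfold 1 (reflect across h@8): 6 holes -> [(3, 5), (4, 5), (5, 4), (10, 4), (11, 5), (12, 5)]
Unfold 2 (reflect across v@4): 12 holes -> [(3, 2), (3, 5), (4, 2), (4, 5), (5, 3), (5, 4), (10, 3), (10, 4), (11, 2), (11, 5), (12, 2), (12, 5)]
Holes: [(3, 2), (3, 5), (4, 2), (4, 5), (5, 3), (5, 4), (10, 3), (10, 4), (11, 2), (11, 5), (12, 2), (12, 5)]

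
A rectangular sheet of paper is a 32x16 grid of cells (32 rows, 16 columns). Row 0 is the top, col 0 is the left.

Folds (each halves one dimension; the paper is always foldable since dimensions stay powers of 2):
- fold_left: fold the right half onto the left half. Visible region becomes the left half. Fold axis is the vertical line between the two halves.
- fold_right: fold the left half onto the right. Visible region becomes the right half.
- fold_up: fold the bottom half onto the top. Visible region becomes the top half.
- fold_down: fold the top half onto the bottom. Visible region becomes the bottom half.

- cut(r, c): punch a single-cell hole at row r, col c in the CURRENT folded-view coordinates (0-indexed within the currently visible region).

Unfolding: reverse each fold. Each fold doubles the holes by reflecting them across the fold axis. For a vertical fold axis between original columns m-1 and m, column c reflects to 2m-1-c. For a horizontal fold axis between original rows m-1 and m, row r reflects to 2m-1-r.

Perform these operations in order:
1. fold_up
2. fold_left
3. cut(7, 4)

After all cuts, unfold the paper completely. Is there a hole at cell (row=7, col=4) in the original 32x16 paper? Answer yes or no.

Answer: yes

Derivation:
Op 1 fold_up: fold axis h@16; visible region now rows[0,16) x cols[0,16) = 16x16
Op 2 fold_left: fold axis v@8; visible region now rows[0,16) x cols[0,8) = 16x8
Op 3 cut(7, 4): punch at orig (7,4); cuts so far [(7, 4)]; region rows[0,16) x cols[0,8) = 16x8
Unfold 1 (reflect across v@8): 2 holes -> [(7, 4), (7, 11)]
Unfold 2 (reflect across h@16): 4 holes -> [(7, 4), (7, 11), (24, 4), (24, 11)]
Holes: [(7, 4), (7, 11), (24, 4), (24, 11)]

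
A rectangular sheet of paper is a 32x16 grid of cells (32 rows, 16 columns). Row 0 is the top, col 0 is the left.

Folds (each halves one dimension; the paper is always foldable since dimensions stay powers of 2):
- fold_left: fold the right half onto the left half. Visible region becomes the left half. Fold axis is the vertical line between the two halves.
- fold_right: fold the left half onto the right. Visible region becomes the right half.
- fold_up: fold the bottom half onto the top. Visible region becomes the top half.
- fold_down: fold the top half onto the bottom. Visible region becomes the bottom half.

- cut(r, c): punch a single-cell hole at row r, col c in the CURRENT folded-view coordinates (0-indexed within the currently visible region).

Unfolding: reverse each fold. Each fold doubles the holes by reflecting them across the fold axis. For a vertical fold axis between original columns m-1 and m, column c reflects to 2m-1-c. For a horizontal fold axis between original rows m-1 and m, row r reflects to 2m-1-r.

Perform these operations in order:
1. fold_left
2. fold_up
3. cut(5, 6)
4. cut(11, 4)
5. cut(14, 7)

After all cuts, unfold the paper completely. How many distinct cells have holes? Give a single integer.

Op 1 fold_left: fold axis v@8; visible region now rows[0,32) x cols[0,8) = 32x8
Op 2 fold_up: fold axis h@16; visible region now rows[0,16) x cols[0,8) = 16x8
Op 3 cut(5, 6): punch at orig (5,6); cuts so far [(5, 6)]; region rows[0,16) x cols[0,8) = 16x8
Op 4 cut(11, 4): punch at orig (11,4); cuts so far [(5, 6), (11, 4)]; region rows[0,16) x cols[0,8) = 16x8
Op 5 cut(14, 7): punch at orig (14,7); cuts so far [(5, 6), (11, 4), (14, 7)]; region rows[0,16) x cols[0,8) = 16x8
Unfold 1 (reflect across h@16): 6 holes -> [(5, 6), (11, 4), (14, 7), (17, 7), (20, 4), (26, 6)]
Unfold 2 (reflect across v@8): 12 holes -> [(5, 6), (5, 9), (11, 4), (11, 11), (14, 7), (14, 8), (17, 7), (17, 8), (20, 4), (20, 11), (26, 6), (26, 9)]

Answer: 12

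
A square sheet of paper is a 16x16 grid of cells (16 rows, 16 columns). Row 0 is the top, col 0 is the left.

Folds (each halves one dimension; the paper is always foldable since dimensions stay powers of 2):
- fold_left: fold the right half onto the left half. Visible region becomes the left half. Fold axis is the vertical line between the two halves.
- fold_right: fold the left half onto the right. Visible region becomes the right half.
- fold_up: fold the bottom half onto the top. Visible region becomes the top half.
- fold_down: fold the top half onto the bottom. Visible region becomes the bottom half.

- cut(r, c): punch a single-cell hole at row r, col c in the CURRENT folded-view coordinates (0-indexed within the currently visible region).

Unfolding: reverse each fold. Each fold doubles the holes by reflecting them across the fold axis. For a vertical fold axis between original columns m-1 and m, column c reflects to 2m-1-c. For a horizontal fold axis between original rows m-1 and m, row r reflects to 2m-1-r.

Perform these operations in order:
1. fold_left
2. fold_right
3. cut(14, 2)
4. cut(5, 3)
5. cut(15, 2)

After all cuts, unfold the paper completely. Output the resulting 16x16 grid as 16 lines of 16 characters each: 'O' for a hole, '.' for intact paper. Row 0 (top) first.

Answer: ................
................
................
................
................
O......OO......O
................
................
................
................
................
................
................
................
.O....O..O....O.
.O....O..O....O.

Derivation:
Op 1 fold_left: fold axis v@8; visible region now rows[0,16) x cols[0,8) = 16x8
Op 2 fold_right: fold axis v@4; visible region now rows[0,16) x cols[4,8) = 16x4
Op 3 cut(14, 2): punch at orig (14,6); cuts so far [(14, 6)]; region rows[0,16) x cols[4,8) = 16x4
Op 4 cut(5, 3): punch at orig (5,7); cuts so far [(5, 7), (14, 6)]; region rows[0,16) x cols[4,8) = 16x4
Op 5 cut(15, 2): punch at orig (15,6); cuts so far [(5, 7), (14, 6), (15, 6)]; region rows[0,16) x cols[4,8) = 16x4
Unfold 1 (reflect across v@4): 6 holes -> [(5, 0), (5, 7), (14, 1), (14, 6), (15, 1), (15, 6)]
Unfold 2 (reflect across v@8): 12 holes -> [(5, 0), (5, 7), (5, 8), (5, 15), (14, 1), (14, 6), (14, 9), (14, 14), (15, 1), (15, 6), (15, 9), (15, 14)]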